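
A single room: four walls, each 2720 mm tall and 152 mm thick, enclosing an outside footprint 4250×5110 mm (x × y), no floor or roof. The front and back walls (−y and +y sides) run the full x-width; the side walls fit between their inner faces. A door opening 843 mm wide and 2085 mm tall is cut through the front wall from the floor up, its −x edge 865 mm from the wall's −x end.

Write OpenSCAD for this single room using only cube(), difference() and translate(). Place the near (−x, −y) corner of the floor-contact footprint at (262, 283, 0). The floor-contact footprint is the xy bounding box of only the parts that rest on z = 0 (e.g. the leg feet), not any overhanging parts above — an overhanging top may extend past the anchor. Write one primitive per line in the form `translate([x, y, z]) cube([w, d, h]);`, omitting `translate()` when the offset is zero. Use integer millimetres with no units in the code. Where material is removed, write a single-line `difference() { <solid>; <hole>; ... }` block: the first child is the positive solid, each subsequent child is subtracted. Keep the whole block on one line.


difference() { translate([262, 283, 0]) cube([4250, 152, 2720]); translate([1127, 283, 0]) cube([843, 152, 2085]); }
translate([262, 5241, 0]) cube([4250, 152, 2720]);
translate([262, 435, 0]) cube([152, 4806, 2720]);
translate([4360, 435, 0]) cube([152, 4806, 2720]);


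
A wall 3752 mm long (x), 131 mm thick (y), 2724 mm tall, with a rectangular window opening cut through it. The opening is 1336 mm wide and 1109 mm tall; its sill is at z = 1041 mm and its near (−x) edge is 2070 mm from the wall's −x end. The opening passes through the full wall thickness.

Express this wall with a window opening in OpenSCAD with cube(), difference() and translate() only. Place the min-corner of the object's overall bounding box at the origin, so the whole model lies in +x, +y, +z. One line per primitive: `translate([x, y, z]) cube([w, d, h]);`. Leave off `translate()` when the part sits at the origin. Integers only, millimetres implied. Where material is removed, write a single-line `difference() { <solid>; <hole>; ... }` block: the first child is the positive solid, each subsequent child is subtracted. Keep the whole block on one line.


difference() { cube([3752, 131, 2724]); translate([2070, 0, 1041]) cube([1336, 131, 1109]); }


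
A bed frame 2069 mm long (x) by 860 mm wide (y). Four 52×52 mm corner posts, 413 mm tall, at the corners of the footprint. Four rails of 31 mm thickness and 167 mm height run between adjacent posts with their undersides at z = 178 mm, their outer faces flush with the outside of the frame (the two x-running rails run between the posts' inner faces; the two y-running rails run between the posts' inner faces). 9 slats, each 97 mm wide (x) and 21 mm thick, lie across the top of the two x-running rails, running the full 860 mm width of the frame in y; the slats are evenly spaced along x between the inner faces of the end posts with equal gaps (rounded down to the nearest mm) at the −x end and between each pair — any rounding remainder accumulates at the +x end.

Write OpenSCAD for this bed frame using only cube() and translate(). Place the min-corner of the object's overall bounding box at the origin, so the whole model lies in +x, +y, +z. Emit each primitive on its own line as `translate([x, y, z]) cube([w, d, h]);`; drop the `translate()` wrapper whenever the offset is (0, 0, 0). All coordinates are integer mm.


cube([52, 52, 413]);
translate([0, 808, 0]) cube([52, 52, 413]);
translate([2017, 0, 0]) cube([52, 52, 413]);
translate([2017, 808, 0]) cube([52, 52, 413]);
translate([52, 0, 178]) cube([1965, 31, 167]);
translate([52, 829, 178]) cube([1965, 31, 167]);
translate([0, 52, 178]) cube([31, 756, 167]);
translate([2038, 52, 178]) cube([31, 756, 167]);
translate([161, 0, 345]) cube([97, 860, 21]);
translate([367, 0, 345]) cube([97, 860, 21]);
translate([573, 0, 345]) cube([97, 860, 21]);
translate([779, 0, 345]) cube([97, 860, 21]);
translate([985, 0, 345]) cube([97, 860, 21]);
translate([1191, 0, 345]) cube([97, 860, 21]);
translate([1397, 0, 345]) cube([97, 860, 21]);
translate([1603, 0, 345]) cube([97, 860, 21]);
translate([1809, 0, 345]) cube([97, 860, 21]);


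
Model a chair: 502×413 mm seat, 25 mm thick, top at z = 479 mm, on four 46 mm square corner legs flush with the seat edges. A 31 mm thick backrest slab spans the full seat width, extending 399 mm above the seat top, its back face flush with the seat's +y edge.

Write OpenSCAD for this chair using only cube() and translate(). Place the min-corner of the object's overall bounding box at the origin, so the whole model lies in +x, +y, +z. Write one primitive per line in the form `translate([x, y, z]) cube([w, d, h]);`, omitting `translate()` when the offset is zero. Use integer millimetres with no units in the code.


// leg_h = 479 - 25 = 454
translate([0, 0, 454]) cube([502, 413, 25]);
cube([46, 46, 454]);
translate([456, 0, 0]) cube([46, 46, 454]);
translate([0, 367, 0]) cube([46, 46, 454]);
translate([456, 367, 0]) cube([46, 46, 454]);
translate([0, 382, 479]) cube([502, 31, 399]);


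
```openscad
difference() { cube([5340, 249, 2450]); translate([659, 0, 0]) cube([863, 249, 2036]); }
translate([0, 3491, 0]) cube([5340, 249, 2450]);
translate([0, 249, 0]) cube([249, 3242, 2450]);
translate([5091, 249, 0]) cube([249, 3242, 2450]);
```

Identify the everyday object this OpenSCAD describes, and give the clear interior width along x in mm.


A single room. The interior width is 4842 mm.

Four walls enclosing a rectangle with a door in the front wall — a room. Outside width 5340 minus two 249 mm walls gives 4842 mm.


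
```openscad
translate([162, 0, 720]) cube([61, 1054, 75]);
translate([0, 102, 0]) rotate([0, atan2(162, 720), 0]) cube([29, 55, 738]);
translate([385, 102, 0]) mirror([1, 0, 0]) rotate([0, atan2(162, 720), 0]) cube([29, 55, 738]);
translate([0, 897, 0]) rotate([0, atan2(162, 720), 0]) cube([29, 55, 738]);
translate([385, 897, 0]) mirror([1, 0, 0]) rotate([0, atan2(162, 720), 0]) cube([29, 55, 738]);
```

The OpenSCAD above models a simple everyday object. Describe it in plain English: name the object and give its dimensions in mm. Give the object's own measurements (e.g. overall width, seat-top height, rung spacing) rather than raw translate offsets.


A sawhorse. A 61×1054×75 mm beam (x, y, z) sits on two A-frame leg pairs. Each pair is two raked legs of 29×55 mm section (55 mm along y) splaying symmetrically in x. Each leg rises 720 mm vertically over 162 mm of horizontal reach and is 738 mm long along its own axis. Every leg's outer bottom edge rests on the floor and its outer top edge meets a bottom edge of the beam — the left legs (tilting toward +x) meet the beam's −x bottom edge, the right legs (their mirror images, tilting toward −x) meet its +x bottom edge — so the leg tops tuck under the beam, the beam's underside is 720 mm above the floor, and the feet are 385 mm apart outside-to-outside with the beam centred between them. The two leg pairs are set in 102 mm from either end of the beam.


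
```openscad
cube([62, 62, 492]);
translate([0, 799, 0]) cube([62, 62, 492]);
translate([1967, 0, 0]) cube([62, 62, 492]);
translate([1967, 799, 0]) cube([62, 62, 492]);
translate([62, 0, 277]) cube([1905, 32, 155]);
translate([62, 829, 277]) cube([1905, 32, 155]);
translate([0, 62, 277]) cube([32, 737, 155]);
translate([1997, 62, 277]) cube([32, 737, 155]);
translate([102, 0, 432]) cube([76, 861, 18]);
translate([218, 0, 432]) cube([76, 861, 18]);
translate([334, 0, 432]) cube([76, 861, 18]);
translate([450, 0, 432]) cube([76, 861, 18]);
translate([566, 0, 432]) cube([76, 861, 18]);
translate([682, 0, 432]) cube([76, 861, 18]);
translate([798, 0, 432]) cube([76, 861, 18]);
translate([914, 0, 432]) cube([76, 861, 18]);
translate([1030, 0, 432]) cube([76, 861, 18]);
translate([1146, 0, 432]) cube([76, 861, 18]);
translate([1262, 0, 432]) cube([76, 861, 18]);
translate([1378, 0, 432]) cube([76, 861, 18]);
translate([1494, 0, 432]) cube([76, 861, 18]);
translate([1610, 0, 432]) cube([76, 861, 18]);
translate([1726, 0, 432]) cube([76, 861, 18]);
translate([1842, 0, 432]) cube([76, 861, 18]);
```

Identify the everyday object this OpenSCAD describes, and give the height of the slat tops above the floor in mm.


A bed frame. The slat-top height is 450 mm.

Four posts, four rails, and a row of slats — a bed frame. Slats sit on the rails at z = 277 + 155 = 432; with slat thickness 18, the top is 450 mm.


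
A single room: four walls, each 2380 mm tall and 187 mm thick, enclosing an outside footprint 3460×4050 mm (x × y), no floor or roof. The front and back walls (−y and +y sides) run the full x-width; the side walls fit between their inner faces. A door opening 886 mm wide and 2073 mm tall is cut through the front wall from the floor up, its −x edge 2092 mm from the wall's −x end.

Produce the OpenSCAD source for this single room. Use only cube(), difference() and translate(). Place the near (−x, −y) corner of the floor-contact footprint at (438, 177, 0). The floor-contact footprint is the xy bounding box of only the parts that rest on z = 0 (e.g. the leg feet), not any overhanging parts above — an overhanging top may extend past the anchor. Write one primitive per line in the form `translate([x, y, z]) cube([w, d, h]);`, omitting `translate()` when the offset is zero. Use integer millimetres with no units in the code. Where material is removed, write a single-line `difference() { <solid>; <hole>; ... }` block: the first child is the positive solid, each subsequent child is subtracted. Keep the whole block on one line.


difference() { translate([438, 177, 0]) cube([3460, 187, 2380]); translate([2530, 177, 0]) cube([886, 187, 2073]); }
translate([438, 4040, 0]) cube([3460, 187, 2380]);
translate([438, 364, 0]) cube([187, 3676, 2380]);
translate([3711, 364, 0]) cube([187, 3676, 2380]);


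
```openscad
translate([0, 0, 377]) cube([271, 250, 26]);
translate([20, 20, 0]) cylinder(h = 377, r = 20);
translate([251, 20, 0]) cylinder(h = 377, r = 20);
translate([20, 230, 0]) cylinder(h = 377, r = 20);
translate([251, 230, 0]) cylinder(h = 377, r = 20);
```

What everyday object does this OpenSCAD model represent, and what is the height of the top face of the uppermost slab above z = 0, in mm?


A stool. The seat height is 403 mm.

A 271×250×26 slab at z = 377 on four corner cylinders — a stool. The seat top is 377 + 26 = 403 mm.


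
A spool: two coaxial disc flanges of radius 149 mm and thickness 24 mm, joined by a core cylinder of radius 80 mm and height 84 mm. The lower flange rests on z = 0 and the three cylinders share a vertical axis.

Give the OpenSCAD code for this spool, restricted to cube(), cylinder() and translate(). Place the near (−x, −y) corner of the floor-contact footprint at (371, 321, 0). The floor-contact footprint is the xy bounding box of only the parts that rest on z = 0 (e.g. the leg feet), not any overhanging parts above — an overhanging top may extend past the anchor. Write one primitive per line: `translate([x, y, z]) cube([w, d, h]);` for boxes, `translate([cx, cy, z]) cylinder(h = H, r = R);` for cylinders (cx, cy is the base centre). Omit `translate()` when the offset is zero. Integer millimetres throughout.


translate([520, 470, 0]) cylinder(h = 24, r = 149);
translate([520, 470, 24]) cylinder(h = 84, r = 80);
translate([520, 470, 108]) cylinder(h = 24, r = 149);


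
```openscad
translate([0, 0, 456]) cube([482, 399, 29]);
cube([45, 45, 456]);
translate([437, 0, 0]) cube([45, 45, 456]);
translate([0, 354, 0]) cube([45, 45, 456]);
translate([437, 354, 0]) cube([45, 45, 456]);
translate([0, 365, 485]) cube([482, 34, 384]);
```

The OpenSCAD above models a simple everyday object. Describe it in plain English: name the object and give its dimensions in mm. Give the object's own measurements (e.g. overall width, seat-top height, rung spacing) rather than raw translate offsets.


A chair. The seat is a 482×399×29 mm slab with its top at z = 485 mm, on four 45×45 mm corner legs (flush with the seat edges, standing on z = 0). A flat backrest 34 mm thick, 384 mm tall, spans the full seat width and rises from the seat top along its +y edge, rear face flush with the rear of the seat.


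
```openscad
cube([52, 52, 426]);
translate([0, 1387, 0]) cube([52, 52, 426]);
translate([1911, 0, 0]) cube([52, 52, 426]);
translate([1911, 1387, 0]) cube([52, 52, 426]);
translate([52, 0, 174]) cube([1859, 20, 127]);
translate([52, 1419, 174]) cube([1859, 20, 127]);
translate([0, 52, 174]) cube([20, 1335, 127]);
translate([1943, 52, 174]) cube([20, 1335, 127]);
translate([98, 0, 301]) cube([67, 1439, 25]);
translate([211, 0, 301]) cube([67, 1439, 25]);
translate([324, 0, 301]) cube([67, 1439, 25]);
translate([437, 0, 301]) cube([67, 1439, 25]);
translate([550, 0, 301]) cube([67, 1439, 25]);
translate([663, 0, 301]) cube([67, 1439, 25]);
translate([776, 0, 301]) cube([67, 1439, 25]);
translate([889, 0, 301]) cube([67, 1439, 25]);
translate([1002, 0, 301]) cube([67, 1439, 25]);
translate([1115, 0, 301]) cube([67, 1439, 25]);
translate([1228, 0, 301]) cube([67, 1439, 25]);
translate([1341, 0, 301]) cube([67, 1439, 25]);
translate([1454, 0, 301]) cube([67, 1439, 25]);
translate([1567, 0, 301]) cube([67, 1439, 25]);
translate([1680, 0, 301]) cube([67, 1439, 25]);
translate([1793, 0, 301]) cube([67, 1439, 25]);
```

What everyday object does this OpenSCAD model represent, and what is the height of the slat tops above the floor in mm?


A bed frame. The slat-top height is 326 mm.

Four posts, four rails, and a row of slats — a bed frame. Slats sit on the rails at z = 174 + 127 = 301; with slat thickness 25, the top is 326 mm.


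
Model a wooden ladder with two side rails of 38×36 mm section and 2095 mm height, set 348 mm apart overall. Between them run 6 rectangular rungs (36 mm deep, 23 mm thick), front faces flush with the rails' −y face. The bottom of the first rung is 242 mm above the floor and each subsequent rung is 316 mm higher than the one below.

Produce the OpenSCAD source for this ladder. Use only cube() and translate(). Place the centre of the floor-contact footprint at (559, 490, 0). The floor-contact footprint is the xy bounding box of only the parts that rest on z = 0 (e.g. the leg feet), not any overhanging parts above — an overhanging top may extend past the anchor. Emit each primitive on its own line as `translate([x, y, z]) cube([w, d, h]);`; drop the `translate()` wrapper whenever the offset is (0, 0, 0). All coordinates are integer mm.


translate([385, 472, 0]) cube([38, 36, 2095]);
translate([695, 472, 0]) cube([38, 36, 2095]);
translate([423, 472, 242]) cube([272, 36, 23]);
translate([423, 472, 558]) cube([272, 36, 23]);
translate([423, 472, 874]) cube([272, 36, 23]);
translate([423, 472, 1190]) cube([272, 36, 23]);
translate([423, 472, 1506]) cube([272, 36, 23]);
translate([423, 472, 1822]) cube([272, 36, 23]);


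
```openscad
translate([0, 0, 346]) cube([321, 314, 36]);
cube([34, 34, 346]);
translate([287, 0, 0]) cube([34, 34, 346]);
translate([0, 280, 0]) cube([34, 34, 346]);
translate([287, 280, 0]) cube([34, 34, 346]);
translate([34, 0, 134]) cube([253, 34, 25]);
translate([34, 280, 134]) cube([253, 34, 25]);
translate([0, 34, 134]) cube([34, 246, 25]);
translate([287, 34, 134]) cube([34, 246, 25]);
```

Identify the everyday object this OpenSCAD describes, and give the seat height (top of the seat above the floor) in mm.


A stool. The seat height is 382 mm.

A 321×314×36 slab at z = 346 on four corner posts — a stool. The seat top is 346 + 36 = 382 mm.


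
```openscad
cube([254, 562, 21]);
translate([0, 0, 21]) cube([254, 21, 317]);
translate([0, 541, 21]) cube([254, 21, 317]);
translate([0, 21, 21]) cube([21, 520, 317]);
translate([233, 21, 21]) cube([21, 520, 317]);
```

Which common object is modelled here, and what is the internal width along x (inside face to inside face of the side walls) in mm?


An open box. The internal width is 212 mm.

A 254×562 base slab with four walls standing on it — an open box. The base is 254 mm wide and the walls are 21 mm thick, so the internal width is 254 − 2 × 21 = 212 mm.


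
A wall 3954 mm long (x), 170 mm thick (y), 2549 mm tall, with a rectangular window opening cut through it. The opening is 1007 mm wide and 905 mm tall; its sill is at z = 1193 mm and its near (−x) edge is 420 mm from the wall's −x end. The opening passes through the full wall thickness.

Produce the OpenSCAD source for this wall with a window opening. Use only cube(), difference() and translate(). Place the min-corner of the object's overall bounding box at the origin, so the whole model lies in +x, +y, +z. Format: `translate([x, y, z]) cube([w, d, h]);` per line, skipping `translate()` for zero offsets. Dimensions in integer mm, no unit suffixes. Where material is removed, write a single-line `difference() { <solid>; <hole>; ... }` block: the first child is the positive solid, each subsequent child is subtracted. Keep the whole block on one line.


difference() { cube([3954, 170, 2549]); translate([420, 0, 1193]) cube([1007, 170, 905]); }


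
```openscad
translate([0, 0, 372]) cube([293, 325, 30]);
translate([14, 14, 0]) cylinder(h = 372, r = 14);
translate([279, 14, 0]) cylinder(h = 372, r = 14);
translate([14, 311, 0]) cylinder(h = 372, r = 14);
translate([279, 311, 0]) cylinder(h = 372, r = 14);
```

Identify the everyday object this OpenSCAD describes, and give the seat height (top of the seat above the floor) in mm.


A stool. The seat height is 402 mm.

A 293×325×30 slab at z = 372 on four corner cylinders — a stool. The seat top is 372 + 30 = 402 mm.


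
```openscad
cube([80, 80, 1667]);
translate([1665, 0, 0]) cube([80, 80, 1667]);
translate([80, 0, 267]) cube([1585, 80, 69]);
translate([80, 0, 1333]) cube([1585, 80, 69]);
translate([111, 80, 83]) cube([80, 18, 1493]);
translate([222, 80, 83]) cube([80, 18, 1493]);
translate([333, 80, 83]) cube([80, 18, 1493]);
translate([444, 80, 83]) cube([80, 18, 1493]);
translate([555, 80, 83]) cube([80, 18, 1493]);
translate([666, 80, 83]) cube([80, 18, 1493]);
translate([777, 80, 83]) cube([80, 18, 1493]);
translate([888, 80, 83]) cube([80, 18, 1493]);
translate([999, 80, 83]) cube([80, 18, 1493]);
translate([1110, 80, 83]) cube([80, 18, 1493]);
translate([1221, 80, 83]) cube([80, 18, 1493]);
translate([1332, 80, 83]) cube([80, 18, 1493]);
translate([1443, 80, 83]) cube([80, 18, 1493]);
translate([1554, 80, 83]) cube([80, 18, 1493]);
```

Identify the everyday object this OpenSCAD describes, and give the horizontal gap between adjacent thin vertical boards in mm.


A fence section. The picket gap is 31 mm.

Two posts, two rails, 14 pickets — a fence section. Span 1585 mm holds 14 pickets of 80 mm with 15 equal gaps: ⌊(1585 − 14·80) / 15⌋ = 31 mm.


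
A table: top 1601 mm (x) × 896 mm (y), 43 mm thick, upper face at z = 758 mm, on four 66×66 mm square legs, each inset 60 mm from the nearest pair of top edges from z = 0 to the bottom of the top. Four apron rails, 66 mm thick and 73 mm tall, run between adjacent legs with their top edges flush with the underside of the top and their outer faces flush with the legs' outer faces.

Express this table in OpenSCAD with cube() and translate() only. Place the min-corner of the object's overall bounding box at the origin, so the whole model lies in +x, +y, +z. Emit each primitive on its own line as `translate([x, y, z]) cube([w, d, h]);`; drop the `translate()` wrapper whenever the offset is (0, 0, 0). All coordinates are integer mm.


translate([0, 0, 715]) cube([1601, 896, 43]);
translate([60, 60, 0]) cube([66, 66, 715]);
translate([1475, 60, 0]) cube([66, 66, 715]);
translate([60, 770, 0]) cube([66, 66, 715]);
translate([1475, 770, 0]) cube([66, 66, 715]);
translate([126, 60, 642]) cube([1349, 66, 73]);
translate([126, 770, 642]) cube([1349, 66, 73]);
translate([60, 126, 642]) cube([66, 644, 73]);
translate([1475, 126, 642]) cube([66, 644, 73]);


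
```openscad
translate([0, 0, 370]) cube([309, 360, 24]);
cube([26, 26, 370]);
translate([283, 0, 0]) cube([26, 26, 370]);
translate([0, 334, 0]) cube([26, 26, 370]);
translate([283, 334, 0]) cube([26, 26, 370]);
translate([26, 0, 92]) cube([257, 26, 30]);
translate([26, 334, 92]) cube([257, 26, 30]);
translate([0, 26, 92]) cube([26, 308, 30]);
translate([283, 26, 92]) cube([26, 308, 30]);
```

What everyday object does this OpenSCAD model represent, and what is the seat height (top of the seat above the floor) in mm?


A stool. The seat height is 394 mm.

A 309×360×24 slab at z = 370 on four corner posts — a stool. The seat top is 370 + 24 = 394 mm.


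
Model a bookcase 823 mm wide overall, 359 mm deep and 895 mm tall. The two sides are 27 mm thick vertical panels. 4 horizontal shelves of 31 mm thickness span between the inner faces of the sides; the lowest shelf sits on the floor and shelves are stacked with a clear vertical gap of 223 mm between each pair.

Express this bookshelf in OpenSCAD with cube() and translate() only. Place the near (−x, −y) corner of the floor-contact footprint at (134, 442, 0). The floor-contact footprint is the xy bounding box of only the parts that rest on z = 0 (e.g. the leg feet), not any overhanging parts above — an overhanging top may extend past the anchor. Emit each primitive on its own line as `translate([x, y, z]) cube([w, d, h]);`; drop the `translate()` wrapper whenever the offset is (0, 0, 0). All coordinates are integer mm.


translate([134, 442, 0]) cube([27, 359, 895]);
translate([930, 442, 0]) cube([27, 359, 895]);
translate([161, 442, 0]) cube([769, 359, 31]);
translate([161, 442, 254]) cube([769, 359, 31]);
translate([161, 442, 508]) cube([769, 359, 31]);
translate([161, 442, 762]) cube([769, 359, 31]);


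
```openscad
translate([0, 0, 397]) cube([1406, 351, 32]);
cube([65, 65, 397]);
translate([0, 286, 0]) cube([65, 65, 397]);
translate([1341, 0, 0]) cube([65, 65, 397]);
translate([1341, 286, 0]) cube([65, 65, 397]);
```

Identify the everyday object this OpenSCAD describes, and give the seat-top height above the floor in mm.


A bench. The seat-top height is 429 mm.

A long slab on four corner posts — a bench. The slab sits at z = 397 with thickness 32, so the top is 397 + 32 = 429 mm.


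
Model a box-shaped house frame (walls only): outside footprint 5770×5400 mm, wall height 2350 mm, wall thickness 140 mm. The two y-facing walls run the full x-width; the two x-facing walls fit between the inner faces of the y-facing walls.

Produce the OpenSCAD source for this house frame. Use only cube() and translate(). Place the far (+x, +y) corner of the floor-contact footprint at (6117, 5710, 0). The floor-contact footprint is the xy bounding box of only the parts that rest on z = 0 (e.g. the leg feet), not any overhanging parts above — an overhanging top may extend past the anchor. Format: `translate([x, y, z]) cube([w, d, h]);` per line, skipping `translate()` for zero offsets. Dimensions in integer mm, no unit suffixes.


translate([347, 310, 0]) cube([5770, 140, 2350]);
translate([347, 5570, 0]) cube([5770, 140, 2350]);
translate([347, 450, 0]) cube([140, 5120, 2350]);
translate([5977, 450, 0]) cube([140, 5120, 2350]);


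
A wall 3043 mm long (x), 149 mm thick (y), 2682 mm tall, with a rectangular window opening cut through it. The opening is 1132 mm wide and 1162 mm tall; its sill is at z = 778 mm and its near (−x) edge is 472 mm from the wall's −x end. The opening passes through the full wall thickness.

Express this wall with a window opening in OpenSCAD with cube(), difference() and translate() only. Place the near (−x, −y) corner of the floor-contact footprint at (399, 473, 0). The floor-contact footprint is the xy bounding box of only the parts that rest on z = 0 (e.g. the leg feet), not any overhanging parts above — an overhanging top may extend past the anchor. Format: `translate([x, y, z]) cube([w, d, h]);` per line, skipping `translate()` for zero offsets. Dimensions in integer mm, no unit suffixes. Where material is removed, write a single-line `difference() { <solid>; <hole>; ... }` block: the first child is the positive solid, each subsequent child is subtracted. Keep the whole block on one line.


difference() { translate([399, 473, 0]) cube([3043, 149, 2682]); translate([871, 473, 778]) cube([1132, 149, 1162]); }


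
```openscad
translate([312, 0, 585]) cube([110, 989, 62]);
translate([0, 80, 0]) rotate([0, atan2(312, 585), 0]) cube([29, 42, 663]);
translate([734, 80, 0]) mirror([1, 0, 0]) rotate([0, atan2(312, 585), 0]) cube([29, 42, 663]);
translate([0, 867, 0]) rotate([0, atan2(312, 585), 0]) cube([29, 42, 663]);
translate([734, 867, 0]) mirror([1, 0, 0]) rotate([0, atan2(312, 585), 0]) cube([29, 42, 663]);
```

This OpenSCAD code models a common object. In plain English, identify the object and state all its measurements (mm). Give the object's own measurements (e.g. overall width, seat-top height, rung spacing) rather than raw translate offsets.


A sawhorse. A 110×989×62 mm beam (x, y, z) sits on two A-frame leg pairs. Each pair is two raked legs of 29×42 mm section (42 mm along y) splaying symmetrically in x. Each leg rises 585 mm vertically over 312 mm of horizontal reach and is 663 mm long along its own axis. Every leg's outer bottom edge rests on the floor and its outer top edge meets a bottom edge of the beam — the left legs (tilting toward +x) meet the beam's −x bottom edge, the right legs (their mirror images, tilting toward −x) meet its +x bottom edge — so the leg tops tuck under the beam, the beam's underside is 585 mm above the floor, and the feet are 734 mm apart outside-to-outside with the beam centred between them. The two leg pairs are set in 80 mm from either end of the beam.


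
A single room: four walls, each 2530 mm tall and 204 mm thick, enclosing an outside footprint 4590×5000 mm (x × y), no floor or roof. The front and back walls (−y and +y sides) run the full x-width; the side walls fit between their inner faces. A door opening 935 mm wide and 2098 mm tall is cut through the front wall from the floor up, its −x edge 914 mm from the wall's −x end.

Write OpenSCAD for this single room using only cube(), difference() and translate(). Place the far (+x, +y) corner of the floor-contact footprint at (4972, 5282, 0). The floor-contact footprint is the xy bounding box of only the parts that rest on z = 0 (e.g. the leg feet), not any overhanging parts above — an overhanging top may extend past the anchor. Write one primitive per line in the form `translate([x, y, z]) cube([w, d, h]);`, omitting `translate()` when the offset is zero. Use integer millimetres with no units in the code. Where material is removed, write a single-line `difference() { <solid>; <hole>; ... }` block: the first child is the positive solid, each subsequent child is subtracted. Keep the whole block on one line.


difference() { translate([382, 282, 0]) cube([4590, 204, 2530]); translate([1296, 282, 0]) cube([935, 204, 2098]); }
translate([382, 5078, 0]) cube([4590, 204, 2530]);
translate([382, 486, 0]) cube([204, 4592, 2530]);
translate([4768, 486, 0]) cube([204, 4592, 2530]);


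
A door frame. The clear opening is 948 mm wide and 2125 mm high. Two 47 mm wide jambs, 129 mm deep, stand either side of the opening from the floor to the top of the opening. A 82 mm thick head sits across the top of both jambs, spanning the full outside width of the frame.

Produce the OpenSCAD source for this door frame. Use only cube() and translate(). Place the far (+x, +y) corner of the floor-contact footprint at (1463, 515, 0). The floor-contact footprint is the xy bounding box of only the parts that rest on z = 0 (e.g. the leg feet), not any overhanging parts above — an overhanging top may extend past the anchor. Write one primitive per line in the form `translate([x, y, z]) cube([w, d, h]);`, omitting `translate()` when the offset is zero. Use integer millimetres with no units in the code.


translate([421, 386, 0]) cube([47, 129, 2125]);
translate([1416, 386, 0]) cube([47, 129, 2125]);
translate([421, 386, 2125]) cube([1042, 129, 82]);


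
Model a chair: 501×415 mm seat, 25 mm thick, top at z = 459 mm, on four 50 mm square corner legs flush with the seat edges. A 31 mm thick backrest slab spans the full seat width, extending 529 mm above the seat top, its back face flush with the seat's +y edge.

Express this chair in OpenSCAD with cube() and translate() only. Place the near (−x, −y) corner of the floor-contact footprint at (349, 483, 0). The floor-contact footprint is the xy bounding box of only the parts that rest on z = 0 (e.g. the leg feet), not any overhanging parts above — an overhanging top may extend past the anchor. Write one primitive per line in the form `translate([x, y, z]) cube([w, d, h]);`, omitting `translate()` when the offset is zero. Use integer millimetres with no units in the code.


translate([349, 483, 434]) cube([501, 415, 25]);
translate([349, 483, 0]) cube([50, 50, 434]);
translate([800, 483, 0]) cube([50, 50, 434]);
translate([349, 848, 0]) cube([50, 50, 434]);
translate([800, 848, 0]) cube([50, 50, 434]);
translate([349, 867, 459]) cube([501, 31, 529]);


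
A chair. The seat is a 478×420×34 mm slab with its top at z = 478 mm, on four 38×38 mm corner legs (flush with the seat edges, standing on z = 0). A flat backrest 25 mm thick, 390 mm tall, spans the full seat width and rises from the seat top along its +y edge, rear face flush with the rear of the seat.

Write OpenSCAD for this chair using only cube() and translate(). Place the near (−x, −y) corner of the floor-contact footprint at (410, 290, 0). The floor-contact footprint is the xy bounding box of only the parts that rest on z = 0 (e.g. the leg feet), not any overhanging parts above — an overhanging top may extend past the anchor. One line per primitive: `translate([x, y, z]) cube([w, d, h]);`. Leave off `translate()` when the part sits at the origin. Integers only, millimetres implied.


translate([410, 290, 444]) cube([478, 420, 34]);
translate([410, 290, 0]) cube([38, 38, 444]);
translate([850, 290, 0]) cube([38, 38, 444]);
translate([410, 672, 0]) cube([38, 38, 444]);
translate([850, 672, 0]) cube([38, 38, 444]);
translate([410, 685, 478]) cube([478, 25, 390]);


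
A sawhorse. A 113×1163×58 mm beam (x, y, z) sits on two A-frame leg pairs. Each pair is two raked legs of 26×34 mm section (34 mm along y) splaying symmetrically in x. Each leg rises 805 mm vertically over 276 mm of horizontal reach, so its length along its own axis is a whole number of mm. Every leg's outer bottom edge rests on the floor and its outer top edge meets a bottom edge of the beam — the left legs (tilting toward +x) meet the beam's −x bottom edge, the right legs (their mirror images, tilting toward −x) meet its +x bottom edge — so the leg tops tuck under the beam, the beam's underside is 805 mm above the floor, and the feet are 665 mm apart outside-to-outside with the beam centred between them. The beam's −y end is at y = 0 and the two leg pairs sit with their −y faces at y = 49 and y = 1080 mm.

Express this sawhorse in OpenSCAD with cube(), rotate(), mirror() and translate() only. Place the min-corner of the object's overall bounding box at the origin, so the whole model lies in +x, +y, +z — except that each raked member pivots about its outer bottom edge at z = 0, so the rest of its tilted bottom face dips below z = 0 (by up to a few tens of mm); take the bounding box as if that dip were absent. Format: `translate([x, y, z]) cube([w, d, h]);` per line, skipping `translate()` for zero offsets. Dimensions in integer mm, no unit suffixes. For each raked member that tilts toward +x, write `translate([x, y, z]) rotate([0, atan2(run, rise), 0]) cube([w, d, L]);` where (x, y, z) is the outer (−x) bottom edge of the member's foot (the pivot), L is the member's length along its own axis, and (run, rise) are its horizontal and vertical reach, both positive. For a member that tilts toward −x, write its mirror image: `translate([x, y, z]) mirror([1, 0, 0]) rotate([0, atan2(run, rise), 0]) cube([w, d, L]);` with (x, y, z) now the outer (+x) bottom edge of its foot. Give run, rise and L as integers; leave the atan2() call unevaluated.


translate([276, 0, 805]) cube([113, 1163, 58]);
translate([0, 49, 0]) rotate([0, atan2(276, 805), 0]) cube([26, 34, 851]);
translate([665, 49, 0]) mirror([1, 0, 0]) rotate([0, atan2(276, 805), 0]) cube([26, 34, 851]);
translate([0, 1080, 0]) rotate([0, atan2(276, 805), 0]) cube([26, 34, 851]);
translate([665, 1080, 0]) mirror([1, 0, 0]) rotate([0, atan2(276, 805), 0]) cube([26, 34, 851]);


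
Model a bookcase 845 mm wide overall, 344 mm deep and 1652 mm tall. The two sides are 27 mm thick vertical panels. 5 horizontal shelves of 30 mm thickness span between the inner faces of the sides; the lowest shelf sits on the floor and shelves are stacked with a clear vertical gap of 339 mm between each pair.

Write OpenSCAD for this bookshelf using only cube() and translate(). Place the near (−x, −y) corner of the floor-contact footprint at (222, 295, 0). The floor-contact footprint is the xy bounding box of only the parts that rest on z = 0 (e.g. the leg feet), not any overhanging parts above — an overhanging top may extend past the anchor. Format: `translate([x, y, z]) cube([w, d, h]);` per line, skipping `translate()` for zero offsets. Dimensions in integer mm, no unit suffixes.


translate([222, 295, 0]) cube([27, 344, 1652]);
translate([1040, 295, 0]) cube([27, 344, 1652]);
translate([249, 295, 0]) cube([791, 344, 30]);
translate([249, 295, 369]) cube([791, 344, 30]);
translate([249, 295, 738]) cube([791, 344, 30]);
translate([249, 295, 1107]) cube([791, 344, 30]);
translate([249, 295, 1476]) cube([791, 344, 30]);


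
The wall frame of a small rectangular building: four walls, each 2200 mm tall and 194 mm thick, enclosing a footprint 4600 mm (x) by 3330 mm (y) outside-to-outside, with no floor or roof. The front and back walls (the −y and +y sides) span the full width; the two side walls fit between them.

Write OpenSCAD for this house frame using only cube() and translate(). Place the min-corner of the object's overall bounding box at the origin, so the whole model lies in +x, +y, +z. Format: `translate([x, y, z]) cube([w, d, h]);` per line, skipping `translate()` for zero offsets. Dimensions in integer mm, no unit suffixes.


cube([4600, 194, 2200]);
translate([0, 3136, 0]) cube([4600, 194, 2200]);
translate([0, 194, 0]) cube([194, 2942, 2200]);
translate([4406, 194, 0]) cube([194, 2942, 2200]);


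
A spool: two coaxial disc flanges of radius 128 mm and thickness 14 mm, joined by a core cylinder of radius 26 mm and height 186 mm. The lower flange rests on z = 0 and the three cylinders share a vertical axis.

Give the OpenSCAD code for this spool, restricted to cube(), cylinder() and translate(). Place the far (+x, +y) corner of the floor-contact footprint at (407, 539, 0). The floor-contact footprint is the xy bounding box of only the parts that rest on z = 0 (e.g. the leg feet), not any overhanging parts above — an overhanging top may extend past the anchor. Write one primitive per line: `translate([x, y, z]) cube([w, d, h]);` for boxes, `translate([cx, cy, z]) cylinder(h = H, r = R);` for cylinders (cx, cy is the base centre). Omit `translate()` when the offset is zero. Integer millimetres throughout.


translate([279, 411, 0]) cylinder(h = 14, r = 128);
translate([279, 411, 14]) cylinder(h = 186, r = 26);
translate([279, 411, 200]) cylinder(h = 14, r = 128);


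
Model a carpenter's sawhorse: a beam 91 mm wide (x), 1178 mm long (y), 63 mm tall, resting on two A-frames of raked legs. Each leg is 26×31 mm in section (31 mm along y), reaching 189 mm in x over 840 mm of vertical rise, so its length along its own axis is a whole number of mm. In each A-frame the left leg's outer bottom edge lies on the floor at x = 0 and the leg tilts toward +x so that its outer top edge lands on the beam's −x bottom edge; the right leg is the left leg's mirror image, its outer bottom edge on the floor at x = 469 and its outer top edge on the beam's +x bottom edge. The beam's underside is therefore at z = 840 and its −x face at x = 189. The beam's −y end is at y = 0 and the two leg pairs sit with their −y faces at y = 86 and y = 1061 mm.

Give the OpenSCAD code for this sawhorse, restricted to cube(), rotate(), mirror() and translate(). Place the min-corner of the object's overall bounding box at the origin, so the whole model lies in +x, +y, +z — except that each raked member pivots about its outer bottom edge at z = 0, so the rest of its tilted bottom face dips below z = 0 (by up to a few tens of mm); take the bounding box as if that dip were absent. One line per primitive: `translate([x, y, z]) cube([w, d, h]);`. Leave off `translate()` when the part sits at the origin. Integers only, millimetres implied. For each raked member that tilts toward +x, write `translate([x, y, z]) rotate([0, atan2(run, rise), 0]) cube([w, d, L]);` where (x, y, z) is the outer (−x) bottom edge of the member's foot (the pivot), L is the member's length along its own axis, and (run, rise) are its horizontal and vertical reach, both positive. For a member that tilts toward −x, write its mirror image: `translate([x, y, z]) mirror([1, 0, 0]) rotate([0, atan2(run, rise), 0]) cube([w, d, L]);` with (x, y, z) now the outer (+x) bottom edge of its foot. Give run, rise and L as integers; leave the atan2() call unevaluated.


// leg length = √(189² + 840²) = 861
// right-leg outer foot x = 2·189 + 91 = 469
// beam min-corner = (189, 0, 840)
translate([189, 0, 840]) cube([91, 1178, 63]);
translate([0, 86, 0]) rotate([0, atan2(189, 840), 0]) cube([26, 31, 861]);
translate([469, 86, 0]) mirror([1, 0, 0]) rotate([0, atan2(189, 840), 0]) cube([26, 31, 861]);
translate([0, 1061, 0]) rotate([0, atan2(189, 840), 0]) cube([26, 31, 861]);
translate([469, 1061, 0]) mirror([1, 0, 0]) rotate([0, atan2(189, 840), 0]) cube([26, 31, 861]);


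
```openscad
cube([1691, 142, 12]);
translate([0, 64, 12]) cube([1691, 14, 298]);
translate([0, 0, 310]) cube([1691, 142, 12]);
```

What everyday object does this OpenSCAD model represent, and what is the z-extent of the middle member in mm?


An I-beam. The web height is 298 mm.

Two wide flanges with a thin centred web — an I-beam. Overall 322 mm minus two 12 mm flanges gives a web of 322 − 2·12 = 298 mm.


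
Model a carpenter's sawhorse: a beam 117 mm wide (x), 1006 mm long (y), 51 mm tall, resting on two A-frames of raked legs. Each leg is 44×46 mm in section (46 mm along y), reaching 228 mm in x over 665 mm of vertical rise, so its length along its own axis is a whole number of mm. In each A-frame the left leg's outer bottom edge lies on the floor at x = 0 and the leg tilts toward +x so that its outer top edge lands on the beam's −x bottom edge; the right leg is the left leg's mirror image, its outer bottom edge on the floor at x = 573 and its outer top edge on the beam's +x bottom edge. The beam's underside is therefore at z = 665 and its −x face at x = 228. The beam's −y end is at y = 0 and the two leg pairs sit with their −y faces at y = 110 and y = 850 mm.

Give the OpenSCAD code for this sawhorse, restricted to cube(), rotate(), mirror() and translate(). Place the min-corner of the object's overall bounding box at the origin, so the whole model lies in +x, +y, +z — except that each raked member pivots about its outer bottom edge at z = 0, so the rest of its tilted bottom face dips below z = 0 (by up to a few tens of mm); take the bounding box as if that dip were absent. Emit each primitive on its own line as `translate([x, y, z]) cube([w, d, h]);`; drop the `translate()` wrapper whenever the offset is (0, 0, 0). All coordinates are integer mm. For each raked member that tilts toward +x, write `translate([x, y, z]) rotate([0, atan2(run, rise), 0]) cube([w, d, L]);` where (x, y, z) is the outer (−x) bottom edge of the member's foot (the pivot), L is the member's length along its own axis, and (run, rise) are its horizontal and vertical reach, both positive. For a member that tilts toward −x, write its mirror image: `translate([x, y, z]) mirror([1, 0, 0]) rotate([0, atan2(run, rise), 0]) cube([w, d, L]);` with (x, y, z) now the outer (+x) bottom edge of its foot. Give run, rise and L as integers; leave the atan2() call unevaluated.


translate([228, 0, 665]) cube([117, 1006, 51]);
translate([0, 110, 0]) rotate([0, atan2(228, 665), 0]) cube([44, 46, 703]);
translate([573, 110, 0]) mirror([1, 0, 0]) rotate([0, atan2(228, 665), 0]) cube([44, 46, 703]);
translate([0, 850, 0]) rotate([0, atan2(228, 665), 0]) cube([44, 46, 703]);
translate([573, 850, 0]) mirror([1, 0, 0]) rotate([0, atan2(228, 665), 0]) cube([44, 46, 703]);
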